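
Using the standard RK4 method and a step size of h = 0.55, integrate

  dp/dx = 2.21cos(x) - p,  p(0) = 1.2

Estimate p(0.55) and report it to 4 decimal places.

RK4: k1 = f(x_n, p_n); k2 = f(x_n + h/2, p_n + (h/2)·k1); k3 = f(x_n + h/2, p_n + (h/2)·k2); k4 = f(x_n + h, p_n + h·k3); p_{n+1} = p_n + (h/6)·(k1 + 2k2 + 2k3 + k4).
x=0.000000, p=1.200000:
  k1 = f(0.000000, 1.200000) = 1.010000
  k2 = f(0.275000, 1.477750) = 0.649210
  k3 = f(0.275000, 1.378533) = 0.748427
  k4 = f(0.550000, 1.611635) = 0.272444
  p ← 1.200000 + (0.55/6)·(k1 + 2k2 + 2k3 + k4) = 1.573791
p(0.55) ≈ 1.5738

1.5738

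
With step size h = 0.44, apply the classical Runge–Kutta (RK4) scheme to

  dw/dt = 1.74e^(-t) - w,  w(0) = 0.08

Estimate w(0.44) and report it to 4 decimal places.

RK4: k1 = f(t_n, w_n); k2 = f(t_n + h/2, w_n + (h/2)·k1); k3 = f(t_n + h/2, w_n + (h/2)·k2); k4 = f(t_n + h, w_n + h·k3); w_{n+1} = w_n + (h/6)·(k1 + 2k2 + 2k3 + k4).
t=0.000000, w=0.080000:
  k1 = f(0.000000, 0.080000) = 1.660000
  k2 = f(0.220000, 0.445200) = 0.951183
  k3 = f(0.220000, 0.289260) = 1.107123
  k4 = f(0.440000, 0.567134) = 0.553489
  w ← 0.080000 + (0.44/6)·(k1 + 2k2 + 2k3 + k4) = 0.544207
w(0.44) ≈ 0.5442

0.5442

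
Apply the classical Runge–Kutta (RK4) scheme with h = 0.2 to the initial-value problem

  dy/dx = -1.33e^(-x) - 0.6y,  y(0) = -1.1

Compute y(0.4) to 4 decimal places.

-1.2520

RK4: k1 = f(x_n, y_n); k2 = f(x_n + h/2, y_n + (h/2)·k1); k3 = f(x_n + h/2, y_n + (h/2)·k2); k4 = f(x_n + h, y_n + h·k3); y_{n+1} = y_n + (h/6)·(k1 + 2k2 + 2k3 + k4).
x=0.000000, y=-1.100000:
  k1 = f(0.000000, -1.100000) = -0.670000
  k2 = f(0.100000, -1.167000) = -0.503234
  k3 = f(0.100000, -1.150323) = -0.513240
  k4 = f(0.200000, -1.202648) = -0.367323
  y ← -1.100000 + (0.2/6)·(k1 + 2k2 + 2k3 + k4) = -1.202342
x=0.200000, y=-1.202342:
  k1 = f(0.200000, -1.202342) = -0.367506
  k2 = f(0.300000, -1.239093) = -0.241832
  k3 = f(0.300000, -1.226526) = -0.249373
  k4 = f(0.400000, -1.252217) = -0.140196
  y ← -1.202342 + (0.2/6)·(k1 + 2k2 + 2k3 + k4) = -1.252013
y(0.4) ≈ -1.2520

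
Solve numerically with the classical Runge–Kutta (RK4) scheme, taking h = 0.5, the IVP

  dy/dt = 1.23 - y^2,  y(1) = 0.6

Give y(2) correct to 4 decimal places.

1.0369

RK4: k1 = f(t_n, y_n); k2 = f(t_n + h/2, y_n + (h/2)·k1); k3 = f(t_n + h/2, y_n + (h/2)·k2); k4 = f(t_n + h, y_n + h·k3); y_{n+1} = y_n + (h/6)·(k1 + 2k2 + 2k3 + k4).
t=1.000000, y=0.600000:
  k1 = f(1.000000, 0.600000) = 0.870000
  k2 = f(1.250000, 0.817500) = 0.561694
  k3 = f(1.250000, 0.740423) = 0.681773
  k4 = f(1.500000, 0.940887) = 0.344732
  y ← 0.600000 + (0.5/6)·(k1 + 2k2 + 2k3 + k4) = 0.908472
t=1.500000, y=0.908472:
  k1 = f(1.500000, 0.908472) = 0.404678
  k2 = f(1.750000, 1.009642) = 0.210624
  k3 = f(1.750000, 0.961128) = 0.306233
  k4 = f(2.000000, 1.061589) = 0.103030
  y ← 0.908472 + (0.5/6)·(k1 + 2k2 + 2k3 + k4) = 1.036924
y(2) ≈ 1.0369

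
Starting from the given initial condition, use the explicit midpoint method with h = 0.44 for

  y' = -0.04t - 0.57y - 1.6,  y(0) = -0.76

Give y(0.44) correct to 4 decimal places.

Midpoint: k1 = f(t_n, y_n); k2 = f(t_n + h/2, y_n + (h/2)·k1); y_{n+1} = y_n + h·k2.
t=0.000000, y=-0.760000:
  k1 = f(0.000000, -0.760000) = -1.166800
  k2 = f(0.220000, -1.016696) = -1.029283
  y ← -0.760000 + 0.44·(-1.029283) = -1.212885
y(0.44) ≈ -1.2129

-1.2129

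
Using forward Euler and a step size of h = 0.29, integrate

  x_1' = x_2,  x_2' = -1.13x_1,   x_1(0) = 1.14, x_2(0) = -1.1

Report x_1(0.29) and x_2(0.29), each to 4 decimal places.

0.8210, -1.4736

Euler on (x_1,x_2): x_1_{n+1} = x_1_n + h·x_1', x_2_{n+1} = x_2_n + h·x_2'.
0.000000: (1.140000, -1.100000); f=(-1.100000, -1.288200) → (0.821000, -1.473578)
(x_1(0.29), x_2(0.29)) ≈ (0.8210, -1.4736)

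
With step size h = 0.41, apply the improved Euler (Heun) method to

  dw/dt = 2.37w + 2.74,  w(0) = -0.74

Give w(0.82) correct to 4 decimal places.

1.3290

Heun: k1 = f(t_n, w_n); k2 = f(t_n + h, w_n + h·k1); w_{n+1} = w_n + (h/2)·(k1 + k2).
t=0.000000, w=-0.740000:
  k1 = f(0.000000, -0.740000) = 0.986200
  k2 = f(0.410000, -0.335658) = 1.944491
  w ← -0.740000 + (0.41/2)·(0.986200 + 1.944491) = -0.139208
t=0.410000, w=-0.139208:
  k1 = f(0.410000, -0.139208) = 2.410076
  k2 = f(0.820000, 0.848923) = 4.751947
  w ← -0.139208 + (0.41/2)·(2.410076 + 4.751947) = 1.329006
w(0.82) ≈ 1.3290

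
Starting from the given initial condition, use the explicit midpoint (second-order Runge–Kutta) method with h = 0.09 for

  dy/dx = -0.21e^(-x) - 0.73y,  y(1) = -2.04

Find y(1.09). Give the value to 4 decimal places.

-1.9168

Midpoint: k1 = f(x_n, y_n); k2 = f(x_n + h/2, y_n + (h/2)·k1); y_{n+1} = y_n + h·k2.
x=1.000000, y=-2.040000:
  k1 = f(1.000000, -2.040000) = 1.411945
  k2 = f(1.045000, -1.976462) = 1.368962
  y ← -2.040000 + 0.09·1.368962 = -1.916793
y(1.09) ≈ -1.9168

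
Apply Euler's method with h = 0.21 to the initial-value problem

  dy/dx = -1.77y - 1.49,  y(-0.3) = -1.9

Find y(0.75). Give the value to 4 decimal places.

Euler: y_{n+1} = y_n + h·f(x_n, y_n).
x=-0.300000, y=-1.900000: f=1.873000 → y ← -1.900000 + 0.21·1.873000 = -1.506670
x=-0.090000, y=-1.506670: f=1.176806 → y ← -1.506670 + 0.21·1.176806 = -1.259541
x=0.120000, y=-1.259541: f=0.739387 → y ← -1.259541 + 0.21·0.739387 = -1.104269
x=0.330000, y=-1.104269: f=0.464557 → y ← -1.104269 + 0.21·0.464557 = -1.006713
x=0.540000, y=-1.006713: f=0.291881 → y ← -1.006713 + 0.21·0.291881 = -0.945417
y(0.75) ≈ -0.9454

-0.9454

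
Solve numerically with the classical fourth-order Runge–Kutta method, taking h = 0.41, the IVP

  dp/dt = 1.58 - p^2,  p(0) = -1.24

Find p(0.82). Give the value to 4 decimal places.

-1.1304

RK4: k1 = f(t_n, p_n); k2 = f(t_n + h/2, p_n + (h/2)·k1); k3 = f(t_n + h/2, p_n + (h/2)·k2); k4 = f(t_n + h, p_n + h·k3); p_{n+1} = p_n + (h/6)·(k1 + 2k2 + 2k3 + k4).
t=0.000000, p=-1.240000:
  k1 = f(0.000000, -1.240000) = 0.042400
  k2 = f(0.205000, -1.231308) = 0.063881
  k3 = f(0.205000, -1.226904) = 0.074705
  k4 = f(0.410000, -1.209371) = 0.117422
  p ← -1.240000 + (0.41/6)·(k1 + 2k2 + 2k3 + k4) = -1.210139
t=0.410000, p=-1.210139:
  k1 = f(0.410000, -1.210139) = 0.115564
  k2 = f(0.615000, -1.186448) = 0.172341
  k3 = f(0.615000, -1.174809) = 0.199824
  k4 = f(0.820000, -1.128211) = 0.307140
  p ← -1.210139 + (0.41/6)·(k1 + 2k2 + 2k3 + k4) = -1.130391
p(0.82) ≈ -1.1304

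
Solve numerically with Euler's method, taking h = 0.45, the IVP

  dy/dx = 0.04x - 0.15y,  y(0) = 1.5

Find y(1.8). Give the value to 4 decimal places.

1.1806

Euler: y_{n+1} = y_n + h·f(x_n, y_n).
x=0.000000, y=1.500000: f=-0.225000 → y ← 1.500000 + 0.45·(-0.225000) = 1.398750
x=0.450000, y=1.398750: f=-0.191812 → y ← 1.398750 + 0.45·(-0.191812) = 1.312434
x=0.900000, y=1.312434: f=-0.160865 → y ← 1.312434 + 0.45·(-0.160865) = 1.240045
x=1.350000, y=1.240045: f=-0.132007 → y ← 1.240045 + 0.45·(-0.132007) = 1.180642
y(1.8) ≈ 1.1806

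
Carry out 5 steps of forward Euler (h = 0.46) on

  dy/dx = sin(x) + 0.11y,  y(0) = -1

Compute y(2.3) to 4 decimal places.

0.2788

Euler: y_{n+1} = y_n + h·f(x_n, y_n).
x=0.000000, y=-1.000000: f=-0.110000 → y ← -1.000000 + 0.46·(-0.110000) = -1.050600
x=0.460000, y=-1.050600: f=0.328382 → y ← -1.050600 + 0.46·0.328382 = -0.899544
x=0.920000, y=-0.899544: f=0.696652 → y ← -0.899544 + 0.46·0.696652 = -0.579084
x=1.380000, y=-0.579084: f=0.918154 → y ← -0.579084 + 0.46·0.918154 = -0.156733
x=1.840000, y=-0.156733: f=0.946742 → y ← -0.156733 + 0.46·0.946742 = 0.278768
y(2.3) ≈ 0.2788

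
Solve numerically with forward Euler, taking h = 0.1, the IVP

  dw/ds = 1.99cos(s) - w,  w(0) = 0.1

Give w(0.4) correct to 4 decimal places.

0.7367

Euler: w_{n+1} = w_n + h·f(s_n, w_n).
s=0.000000, w=0.100000: f=1.890000 → w ← 0.100000 + 0.1·1.890000 = 0.289000
s=0.100000, w=0.289000: f=1.691058 → w ← 0.289000 + 0.1·1.691058 = 0.458106
s=0.200000, w=0.458106: f=1.492227 → w ← 0.458106 + 0.1·1.492227 = 0.607328
s=0.300000, w=0.607328: f=1.293791 → w ← 0.607328 + 0.1·1.293791 = 0.736708
w(0.4) ≈ 0.7367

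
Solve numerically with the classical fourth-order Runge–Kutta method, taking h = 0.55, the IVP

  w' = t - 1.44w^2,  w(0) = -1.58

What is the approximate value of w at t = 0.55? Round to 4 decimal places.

RK4: k1 = f(t_n, w_n); k2 = f(t_n + h/2, w_n + (h/2)·k1); k3 = f(t_n + h/2, w_n + (h/2)·k2); k4 = f(t_n + h, w_n + h·k3); w_{n+1} = w_n + (h/6)·(k1 + 2k2 + 2k3 + k4).
t=0.000000, w=-1.580000:
  k1 = f(0.000000, -1.580000) = -3.594816
  k2 = f(0.275000, -2.568574) = -9.225507
  k3 = f(0.275000, -4.117014) = -24.132724
  k4 = f(0.550000, -14.852998) = -317.130637
  w ← -1.580000 + (0.55/6)·(k1 + 2k2 + 2k3 + k4) = -37.095509
w(0.55) ≈ -37.0955

-37.0955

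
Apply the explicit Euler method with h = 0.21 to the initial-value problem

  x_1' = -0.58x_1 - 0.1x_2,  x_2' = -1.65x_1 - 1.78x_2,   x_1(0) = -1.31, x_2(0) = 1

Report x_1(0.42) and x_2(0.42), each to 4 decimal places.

Euler on (x_1,x_2): x_1_{n+1} = x_1_n + h·x_1', x_2_{n+1} = x_2_n + h·x_2'.
0.000000: (-1.310000, 1.000000); f=(0.659800, 0.381500) → (-1.171442, 1.080115)
0.210000: (-1.171442, 1.080115); f=(0.571425, 0.010275) → (-1.051443, 1.082273)
(x_1(0.42), x_2(0.42)) ≈ (-1.0514, 1.0823)

-1.0514, 1.0823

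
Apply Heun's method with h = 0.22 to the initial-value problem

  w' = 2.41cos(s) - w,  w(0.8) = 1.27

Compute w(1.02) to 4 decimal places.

Heun: k1 = f(s_n, w_n); k2 = f(s_n + h, w_n + h·k1); w_{n+1} = w_n + (h/2)·(k1 + k2).
s=0.800000, w=1.270000:
  k1 = f(0.800000, 1.270000) = 0.409063
  k2 = f(1.020000, 1.359994) = -0.098682
  w ← 1.270000 + (0.22/2)·(0.409063 + (-0.098682)) = 1.304142
w(1.02) ≈ 1.3041

1.3041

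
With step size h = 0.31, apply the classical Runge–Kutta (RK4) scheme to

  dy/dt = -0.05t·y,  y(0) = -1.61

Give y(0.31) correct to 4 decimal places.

-1.6061

RK4: k1 = f(t_n, y_n); k2 = f(t_n + h/2, y_n + (h/2)·k1); k3 = f(t_n + h/2, y_n + (h/2)·k2); k4 = f(t_n + h, y_n + h·k3); y_{n+1} = y_n + (h/6)·(k1 + 2k2 + 2k3 + k4).
t=0.000000, y=-1.610000:
  k1 = f(0.000000, -1.610000) = 0.000000
  k2 = f(0.155000, -1.610000) = 0.012478
  k3 = f(0.155000, -1.608066) = 0.012463
  k4 = f(0.310000, -1.606137) = 0.024895
  y ← -1.610000 + (0.31/6)·(k1 + 2k2 + 2k3 + k4) = -1.606137
y(0.31) ≈ -1.6061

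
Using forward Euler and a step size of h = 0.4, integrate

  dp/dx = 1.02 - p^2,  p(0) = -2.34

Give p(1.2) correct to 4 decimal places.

Euler: p_{n+1} = p_n + h·f(x_n, p_n).
x=0.000000, p=-2.340000: f=-4.455600 → p ← -2.340000 + 0.4·(-4.455600) = -4.122240
x=0.400000, p=-4.122240: f=-15.972863 → p ← -4.122240 + 0.4·(-15.972863) = -10.511385
x=0.800000, p=-10.511385: f=-109.469216 → p ← -10.511385 + 0.4·(-109.469216) = -54.299071
p(1.2) ≈ -54.2991

-54.2991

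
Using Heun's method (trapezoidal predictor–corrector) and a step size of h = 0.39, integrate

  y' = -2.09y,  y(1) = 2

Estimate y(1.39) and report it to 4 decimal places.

Heun: k1 = f(x_n, y_n); k2 = f(x_n + h, y_n + h·k1); y_{n+1} = y_n + (h/2)·(k1 + k2).
x=1.000000, y=2.000000:
  k1 = f(1.000000, 2.000000) = -4.180000
  k2 = f(1.390000, 0.369800) = -0.772882
  y ← 2.000000 + (0.39/2)·(-4.180000 + (-0.772882)) = 1.034188
y(1.39) ≈ 1.0342

1.0342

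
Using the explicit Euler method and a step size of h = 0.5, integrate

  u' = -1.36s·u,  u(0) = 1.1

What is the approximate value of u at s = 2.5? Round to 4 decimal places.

Euler: u_{n+1} = u_n + h·f(s_n, u_n).
s=0.000000, u=1.100000: f=0.000000 → u ← 1.100000 + 0.5·0.000000 = 1.100000
s=0.500000, u=1.100000: f=-0.748000 → u ← 1.100000 + 0.5·(-0.748000) = 0.726000
s=1.000000, u=0.726000: f=-0.987360 → u ← 0.726000 + 0.5·(-0.987360) = 0.232320
s=1.500000, u=0.232320: f=-0.473933 → u ← 0.232320 + 0.5·(-0.473933) = -0.004646
s=2.000000, u=-0.004646: f=0.012638 → u ← -0.004646 + 0.5·0.012638 = 0.001673
u(2.5) ≈ 0.0017

0.0017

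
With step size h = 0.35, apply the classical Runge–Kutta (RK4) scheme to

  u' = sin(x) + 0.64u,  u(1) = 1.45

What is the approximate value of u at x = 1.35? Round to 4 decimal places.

2.1732

RK4: k1 = f(x_n, u_n); k2 = f(x_n + h/2, u_n + (h/2)·k1); k3 = f(x_n + h/2, u_n + (h/2)·k2); k4 = f(x_n + h, u_n + h·k3); u_{n+1} = u_n + (h/6)·(k1 + 2k2 + 2k3 + k4).
x=1.000000, u=1.450000:
  k1 = f(1.000000, 1.450000) = 1.769471
  k2 = f(1.175000, 1.759657) = 2.048871
  k3 = f(1.175000, 1.808552) = 2.080163
  k4 = f(1.350000, 2.178057) = 2.369680
  u ← 1.450000 + (0.35/6)·(k1 + 2k2 + 2k3 + k4) = 2.173171
u(1.35) ≈ 2.1732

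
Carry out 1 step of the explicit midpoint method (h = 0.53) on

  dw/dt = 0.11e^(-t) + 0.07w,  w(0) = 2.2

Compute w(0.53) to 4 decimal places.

2.3289

Midpoint: k1 = f(t_n, w_n); k2 = f(t_n + h/2, w_n + (h/2)·k1); w_{n+1} = w_n + h·k2.
t=0.000000, w=2.200000:
  k1 = f(0.000000, 2.200000) = 0.264000
  k2 = f(0.265000, 2.269960) = 0.243290
  w ← 2.200000 + 0.53·0.243290 = 2.328944
w(0.53) ≈ 2.3289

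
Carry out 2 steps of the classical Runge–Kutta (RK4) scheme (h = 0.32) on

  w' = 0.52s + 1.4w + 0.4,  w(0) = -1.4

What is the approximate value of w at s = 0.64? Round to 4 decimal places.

-2.8681

RK4: k1 = f(s_n, w_n); k2 = f(s_n + h/2, w_n + (h/2)·k1); k3 = f(s_n + h/2, w_n + (h/2)·k2); k4 = f(s_n + h, w_n + h·k3); w_{n+1} = w_n + (h/6)·(k1 + 2k2 + 2k3 + k4).
s=0.000000, w=-1.400000:
  k1 = f(0.000000, -1.400000) = -1.560000
  k2 = f(0.160000, -1.649600) = -1.826240
  k3 = f(0.160000, -1.692198) = -1.885878
  k4 = f(0.320000, -2.003481) = -2.238473
  w ← -1.400000 + (0.32/6)·(k1 + 2k2 + 2k3 + k4) = -1.998544
s=0.320000, w=-1.998544:
  k1 = f(0.320000, -1.998544) = -2.231562
  k2 = f(0.480000, -2.355594) = -2.648232
  k3 = f(0.480000, -2.422262) = -2.741566
  k4 = f(0.640000, -2.875846) = -3.293384
  w ← -1.998544 + (0.32/6)·(k1 + 2k2 + 2k3 + k4) = -2.868120
w(0.64) ≈ -2.8681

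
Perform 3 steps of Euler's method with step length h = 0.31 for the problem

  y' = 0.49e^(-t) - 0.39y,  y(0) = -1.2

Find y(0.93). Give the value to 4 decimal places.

-0.5182

Euler: y_{n+1} = y_n + h·f(t_n, y_n).
t=0.000000, y=-1.200000: f=0.958000 → y ← -1.200000 + 0.31·0.958000 = -0.903020
t=0.310000, y=-0.903020: f=0.711567 → y ← -0.903020 + 0.31·0.711567 = -0.682434
t=0.620000, y=-0.682434: f=0.529742 → y ← -0.682434 + 0.31·0.529742 = -0.518214
y(0.93) ≈ -0.5182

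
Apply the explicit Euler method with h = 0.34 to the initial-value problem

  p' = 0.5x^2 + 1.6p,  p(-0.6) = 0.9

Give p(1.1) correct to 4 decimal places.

Euler: p_{n+1} = p_n + h·f(x_n, p_n).
x=-0.600000, p=0.900000: f=1.620000 → p ← 0.900000 + 0.34·1.620000 = 1.450800
x=-0.260000, p=1.450800: f=2.355080 → p ← 1.450800 + 0.34·2.355080 = 2.251527
x=0.080000, p=2.251527: f=3.605644 → p ← 2.251527 + 0.34·3.605644 = 3.477446
x=0.420000, p=3.477446: f=5.652114 → p ← 3.477446 + 0.34·5.652114 = 5.399165
x=0.760000, p=5.399165: f=8.927463 → p ← 5.399165 + 0.34·8.927463 = 8.434502
p(1.1) ≈ 8.4345

8.4345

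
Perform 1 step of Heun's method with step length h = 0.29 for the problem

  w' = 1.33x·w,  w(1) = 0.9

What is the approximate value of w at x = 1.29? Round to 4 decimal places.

Heun: k1 = f(x_n, w_n); k2 = f(x_n + h, w_n + h·k1); w_{n+1} = w_n + (h/2)·(k1 + k2).
x=1.000000, w=0.900000:
  k1 = f(1.000000, 0.900000) = 1.197000
  k2 = f(1.290000, 1.247130) = 2.139701
  w ← 0.900000 + (0.29/2)·(1.197000 + 2.139701) = 1.383822
w(1.29) ≈ 1.3838

1.3838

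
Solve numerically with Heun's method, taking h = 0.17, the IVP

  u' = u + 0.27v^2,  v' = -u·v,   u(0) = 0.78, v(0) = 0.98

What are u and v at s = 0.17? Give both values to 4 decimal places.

0.9662, 0.8459

Heun on (u,v): k1 = f(s_n, state_n); k2 = f(s_n + h, state_n + h·k1); state_{n+1} = state_n + (h/2)·(k1 + k2).
0.000000: (0.780000, 0.980000)
  k1 = (1.039308, -0.764400)
  predictor → (0.956682, 0.850052)
  k2 = (1.151781, -0.813230)
  → (0.966243, 0.845901)
(u(0.17), v(0.17)) ≈ (0.9662, 0.8459)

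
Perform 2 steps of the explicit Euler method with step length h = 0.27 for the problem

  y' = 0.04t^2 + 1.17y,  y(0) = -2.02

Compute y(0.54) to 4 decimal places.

-3.4970

Euler: y_{n+1} = y_n + h·f(t_n, y_n).
t=0.000000, y=-2.020000: f=-2.363400 → y ← -2.020000 + 0.27·(-2.363400) = -2.658118
t=0.270000, y=-2.658118: f=-3.107082 → y ← -2.658118 + 0.27·(-3.107082) = -3.497030
y(0.54) ≈ -3.4970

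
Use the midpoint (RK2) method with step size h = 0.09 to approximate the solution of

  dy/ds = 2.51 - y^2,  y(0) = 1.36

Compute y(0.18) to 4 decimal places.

1.4526

Midpoint: k1 = f(s_n, y_n); k2 = f(s_n + h/2, y_n + (h/2)·k1); y_{n+1} = y_n + h·k2.
s=0.000000, y=1.360000:
  k1 = f(0.000000, 1.360000) = 0.660400
  k2 = f(0.045000, 1.389718) = 0.578684
  y ← 1.360000 + 0.09·0.578684 = 1.412082
s=0.090000, y=1.412082:
  k1 = f(0.090000, 1.412082) = 0.516026
  k2 = f(0.135000, 1.435303) = 0.449906
  y ← 1.412082 + 0.09·0.449906 = 1.452573
y(0.18) ≈ 1.4526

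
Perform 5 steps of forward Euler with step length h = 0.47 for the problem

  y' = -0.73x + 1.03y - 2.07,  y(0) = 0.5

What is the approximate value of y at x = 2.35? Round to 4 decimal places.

-11.4602

Euler: y_{n+1} = y_n + h·f(x_n, y_n).
x=0.000000, y=0.500000: f=-1.555000 → y ← 0.500000 + 0.47·(-1.555000) = -0.230850
x=0.470000, y=-0.230850: f=-2.650875 → y ← -0.230850 + 0.47·(-2.650875) = -1.476761
x=0.940000, y=-1.476761: f=-4.277264 → y ← -1.476761 + 0.47·(-4.277264) = -3.487076
x=1.410000, y=-3.487076: f=-6.690988 → y ← -3.487076 + 0.47·(-6.690988) = -6.631840
x=1.880000, y=-6.631840: f=-10.273195 → y ← -6.631840 + 0.47·(-10.273195) = -11.460242
y(2.35) ≈ -11.4602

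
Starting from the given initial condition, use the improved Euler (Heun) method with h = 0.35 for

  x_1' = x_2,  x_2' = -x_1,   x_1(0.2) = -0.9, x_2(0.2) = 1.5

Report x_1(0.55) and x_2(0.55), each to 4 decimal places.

Heun on (x_1,x_2): k1 = f(s_n, state_n); k2 = f(s_n + h, state_n + h·k1); state_{n+1} = state_n + (h/2)·(k1 + k2).
0.200000: (-0.900000, 1.500000)
  k1 = (1.500000, 0.900000)
  predictor → (-0.375000, 1.815000)
  k2 = (1.815000, 0.375000)
  → (-0.319875, 1.723125)
(x_1(0.55), x_2(0.55)) ≈ (-0.3199, 1.7231)

-0.3199, 1.7231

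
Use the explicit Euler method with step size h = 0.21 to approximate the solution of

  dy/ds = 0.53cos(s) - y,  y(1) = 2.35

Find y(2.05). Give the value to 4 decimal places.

Euler: y_{n+1} = y_n + h·f(s_n, y_n).
s=1.000000, y=2.350000: f=-2.063640 → y ← 2.350000 + 0.21·(-2.063640) = 1.916636
s=1.210000, y=1.916636: f=-1.729535 → y ← 1.916636 + 0.21·(-1.729535) = 1.553433
s=1.420000, y=1.553433: f=-1.473814 → y ← 1.553433 + 0.21·(-1.473814) = 1.243932
s=1.630000, y=1.243932: f=-1.275292 → y ← 1.243932 + 0.21·(-1.275292) = 0.976121
s=1.840000, y=0.976121: f=-1.117082 → y ← 0.976121 + 0.21·(-1.117082) = 0.741534
y(2.05) ≈ 0.7415

0.7415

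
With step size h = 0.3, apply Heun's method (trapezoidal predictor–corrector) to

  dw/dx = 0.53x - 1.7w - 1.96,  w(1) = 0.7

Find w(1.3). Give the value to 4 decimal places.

0.1383

Heun: k1 = f(x_n, w_n); k2 = f(x_n + h, w_n + h·k1); w_{n+1} = w_n + (h/2)·(k1 + k2).
x=1.000000, w=0.700000:
  k1 = f(1.000000, 0.700000) = -2.620000
  k2 = f(1.300000, -0.086000) = -1.124800
  w ← 0.700000 + (0.3/2)·(-2.620000 + (-1.124800)) = 0.138280
w(1.3) ≈ 0.1383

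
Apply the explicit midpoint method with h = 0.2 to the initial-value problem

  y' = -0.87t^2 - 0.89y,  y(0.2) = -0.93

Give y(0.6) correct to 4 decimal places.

-0.7065

Midpoint: k1 = f(t_n, y_n); k2 = f(t_n + h/2, y_n + (h/2)·k1); y_{n+1} = y_n + h·k2.
t=0.200000, y=-0.930000:
  k1 = f(0.200000, -0.930000) = 0.792900
  k2 = f(0.300000, -0.850710) = 0.678832
  y ← -0.930000 + 0.2·0.678832 = -0.794234
t=0.400000, y=-0.794234:
  k1 = f(0.400000, -0.794234) = 0.567668
  k2 = f(0.500000, -0.737467) = 0.438845
  y ← -0.794234 + 0.2·0.438845 = -0.706465
y(0.6) ≈ -0.7065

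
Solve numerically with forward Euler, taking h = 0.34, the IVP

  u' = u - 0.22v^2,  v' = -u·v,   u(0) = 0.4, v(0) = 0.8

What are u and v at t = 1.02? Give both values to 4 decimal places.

Euler on (u,v): u_{n+1} = u_n + h·u', v_{n+1} = v_n + h·v'.
0.000000: (0.400000, 0.800000); f=(0.259200, -0.320000) → (0.488128, 0.691200)
0.340000: (0.488128, 0.691200); f=(0.383021, -0.337394) → (0.618355, 0.576486)
0.680000: (0.618355, 0.576486); f=(0.545241, -0.356473) → (0.803737, 0.455285)
(u(1.02), v(1.02)) ≈ (0.8037, 0.4553)

0.8037, 0.4553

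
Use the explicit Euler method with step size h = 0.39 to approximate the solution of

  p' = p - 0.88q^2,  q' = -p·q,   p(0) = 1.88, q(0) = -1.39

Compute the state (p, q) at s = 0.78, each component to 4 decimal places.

Euler on (p,q): p_{n+1} = p_n + h·p', q_{n+1} = q_n + h·q'.
0.000000: (1.880000, -1.390000); f=(0.179752, 2.613200) → (1.950103, -0.370852)
0.390000: (1.950103, -0.370852); f=(1.829076, 0.723200) → (2.663443, -0.088804)
(p(0.78), q(0.78)) ≈ (2.6634, -0.0888)

2.6634, -0.0888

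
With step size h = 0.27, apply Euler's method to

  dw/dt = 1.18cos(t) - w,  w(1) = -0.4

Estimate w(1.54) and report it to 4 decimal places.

0.0069

Euler: w_{n+1} = w_n + h·f(t_n, w_n).
t=1.000000, w=-0.400000: f=1.037557 → w ← -0.400000 + 0.27·1.037557 = -0.119860
t=1.270000, w=-0.119860: f=0.469471 → w ← -0.119860 + 0.27·0.469471 = 0.006898
w(1.54) ≈ 0.0069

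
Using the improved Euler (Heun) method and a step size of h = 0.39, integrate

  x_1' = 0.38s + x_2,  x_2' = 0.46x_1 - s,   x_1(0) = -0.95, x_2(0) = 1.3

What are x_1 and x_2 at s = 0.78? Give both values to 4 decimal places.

Heun on (x_1,x_2): k1 = f(s_n, state_n); k2 = f(s_n + h, state_n + h·k1); state_{n+1} = state_n + (h/2)·(k1 + k2).
0.000000: (-0.950000, 1.300000)
  k1 = (1.300000, -0.437000)
  predictor → (-0.443000, 1.129570)
  k2 = (1.277770, -0.593780)
  → (-0.447335, 1.098998)
0.390000: (-0.447335, 1.098998)
  k1 = (1.247198, -0.595774)
  predictor → (0.039072, 0.866646)
  k2 = (1.163046, -0.762027)
  → (0.022663, 0.834227)
(x_1(0.78), x_2(0.78)) ≈ (0.0227, 0.8342)

0.0227, 0.8342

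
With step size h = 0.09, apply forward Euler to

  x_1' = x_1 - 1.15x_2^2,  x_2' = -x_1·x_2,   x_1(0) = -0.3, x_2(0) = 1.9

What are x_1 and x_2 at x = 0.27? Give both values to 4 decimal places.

Euler on (x_1,x_2): x_1_{n+1} = x_1_n + h·x_1', x_2_{n+1} = x_2_n + h·x_2'.
0.000000: (-0.300000, 1.900000); f=(-4.451500, 0.570000) → (-0.700635, 1.951300)
0.090000: (-0.700635, 1.951300); f=(-5.079342, 1.367149) → (-1.157776, 2.074343)
0.180000: (-1.157776, 2.074343); f=(-6.106112, 2.401625) → (-1.707326, 2.290490)
(x_1(0.27), x_2(0.27)) ≈ (-1.7073, 2.2905)

-1.7073, 2.2905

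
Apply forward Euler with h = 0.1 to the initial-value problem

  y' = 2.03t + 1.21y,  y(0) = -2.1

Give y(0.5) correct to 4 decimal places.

-3.4884

Euler: y_{n+1} = y_n + h·f(t_n, y_n).
t=0.000000, y=-2.100000: f=-2.541000 → y ← -2.100000 + 0.1·(-2.541000) = -2.354100
t=0.100000, y=-2.354100: f=-2.645461 → y ← -2.354100 + 0.1·(-2.645461) = -2.618646
t=0.200000, y=-2.618646: f=-2.762562 → y ← -2.618646 + 0.1·(-2.762562) = -2.894902
t=0.300000, y=-2.894902: f=-2.893832 → y ← -2.894902 + 0.1·(-2.893832) = -3.184285
t=0.400000, y=-3.184285: f=-3.040985 → y ← -3.184285 + 0.1·(-3.040985) = -3.488384
y(0.5) ≈ -3.4884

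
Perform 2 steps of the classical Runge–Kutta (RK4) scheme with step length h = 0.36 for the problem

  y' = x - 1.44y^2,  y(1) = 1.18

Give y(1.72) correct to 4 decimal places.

RK4: k1 = f(x_n, y_n); k2 = f(x_n + h/2, y_n + (h/2)·k1); k3 = f(x_n + h/2, y_n + (h/2)·k2); k4 = f(x_n + h, y_n + h·k3); y_{n+1} = y_n + (h/6)·(k1 + 2k2 + 2k3 + k4).
x=1.000000, y=1.180000:
  k1 = f(1.000000, 1.180000) = -1.005056
  k2 = f(1.180000, 0.999090) = -0.257380
  k3 = f(1.180000, 1.133672) = -0.670704
  k4 = f(1.360000, 0.938546) = 0.091548
  y ← 1.180000 + (0.36/6)·(k1 + 2k2 + 2k3 + k4) = 1.013819
x=1.360000, y=1.013819:
  k1 = f(1.360000, 1.013819) = -0.120075
  k2 = f(1.540000, 0.992206) = 0.122359
  k3 = f(1.540000, 1.035844) = -0.005081
  k4 = f(1.720000, 1.011990) = 0.245261
  y ← 1.013819 + (0.36/6)·(k1 + 2k2 + 2k3 + k4) = 1.035404
y(1.72) ≈ 1.0354

1.0354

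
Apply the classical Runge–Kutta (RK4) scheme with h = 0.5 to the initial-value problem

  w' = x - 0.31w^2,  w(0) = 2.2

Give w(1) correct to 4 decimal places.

1.6788

RK4: k1 = f(x_n, w_n); k2 = f(x_n + h/2, w_n + (h/2)·k1); k3 = f(x_n + h/2, w_n + (h/2)·k2); k4 = f(x_n + h, w_n + h·k3); w_{n+1} = w_n + (h/6)·(k1 + 2k2 + 2k3 + k4).
x=0.000000, w=2.200000:
  k1 = f(0.000000, 2.200000) = -1.500400
  k2 = f(0.250000, 1.824900) = -0.782381
  k3 = f(0.250000, 2.004405) = -0.995468
  k4 = f(0.500000, 1.702266) = -0.398290
  w ← 2.200000 + (0.5/6)·(k1 + 2k2 + 2k3 + k4) = 1.745468
x=0.500000, w=1.745468:
  k1 = f(0.500000, 1.745468) = -0.444464
  k2 = f(0.750000, 1.634352) = -0.078043
  k3 = f(0.750000, 1.725957) = -0.173468
  k4 = f(1.000000, 1.658734) = 0.147067
  w ← 1.745468 + (0.5/6)·(k1 + 2k2 + 2k3 + k4) = 1.678766
w(1) ≈ 1.6788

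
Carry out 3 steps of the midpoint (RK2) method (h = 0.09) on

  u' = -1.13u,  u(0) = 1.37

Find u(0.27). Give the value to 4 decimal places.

Midpoint: k1 = f(x_n, u_n); k2 = f(x_n + h/2, u_n + (h/2)·k1); u_{n+1} = u_n + h·k2.
x=0.000000, u=1.370000:
  k1 = f(0.000000, 1.370000) = -1.548100
  k2 = f(0.045000, 1.300336) = -1.469379
  u ← 1.370000 + 0.09·(-1.469379) = 1.237756
x=0.090000, u=1.237756:
  k1 = f(0.090000, 1.237756) = -1.398664
  k2 = f(0.135000, 1.174816) = -1.327542
  u ← 1.237756 + 0.09·(-1.327542) = 1.118277
x=0.180000, u=1.118277:
  k1 = f(0.180000, 1.118277) = -1.263653
  k2 = f(0.225000, 1.061413) = -1.199396
  u ← 1.118277 + 0.09·(-1.199396) = 1.010331
u(0.27) ≈ 1.0103

1.0103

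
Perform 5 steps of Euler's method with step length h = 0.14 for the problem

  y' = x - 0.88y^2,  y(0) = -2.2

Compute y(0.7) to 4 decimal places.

Euler: y_{n+1} = y_n + h·f(x_n, y_n).
x=0.000000, y=-2.200000: f=-4.259200 → y ← -2.200000 + 0.14·(-4.259200) = -2.796288
x=0.140000, y=-2.796288: f=-6.740919 → y ← -2.796288 + 0.14·(-6.740919) = -3.740017
x=0.280000, y=-3.740017: f=-12.029198 → y ← -3.740017 + 0.14·(-12.029198) = -5.424104
x=0.420000, y=-5.424104: f=-25.470400 → y ← -5.424104 + 0.14·(-25.470400) = -8.989960
x=0.560000, y=-8.989960: f=-70.561062 → y ← -8.989960 + 0.14·(-70.561062) = -18.868509
y(0.7) ≈ -18.8685

-18.8685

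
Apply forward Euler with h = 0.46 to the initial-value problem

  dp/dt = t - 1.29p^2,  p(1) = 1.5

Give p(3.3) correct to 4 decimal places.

Euler: p_{n+1} = p_n + h·f(t_n, p_n).
t=1.000000, p=1.500000: f=-1.902500 → p ← 1.500000 + 0.46·(-1.902500) = 0.624850
t=1.460000, p=0.624850: f=0.956336 → p ← 0.624850 + 0.46·0.956336 = 1.064764
t=1.920000, p=1.064764: f=0.457497 → p ← 1.064764 + 0.46·0.457497 = 1.275213
t=2.380000, p=1.275213: f=0.282243 → p ← 1.275213 + 0.46·0.282243 = 1.405045
t=2.840000, p=1.405045: f=0.293345 → p ← 1.405045 + 0.46·0.293345 = 1.539984
p(3.3) ≈ 1.5400

1.5400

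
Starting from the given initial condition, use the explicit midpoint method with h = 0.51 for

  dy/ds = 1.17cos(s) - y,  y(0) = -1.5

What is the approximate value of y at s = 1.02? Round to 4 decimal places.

Midpoint: k1 = f(s_n, y_n); k2 = f(s_n + h/2, y_n + (h/2)·k1); y_{n+1} = y_n + h·k2.
s=0.000000, y=-1.500000:
  k1 = f(0.000000, -1.500000) = 2.670000
  k2 = f(0.255000, -0.819150) = 1.951316
  y ← -1.500000 + 0.51·1.951316 = -0.504829
s=0.510000, y=-0.504829:
  k1 = f(0.510000, -0.504829) = 1.525940
  k2 = f(0.765000, -0.115714) = 0.959731
  y ← -0.504829 + 0.51·0.959731 = -0.015366
y(1.02) ≈ -0.0154

-0.0154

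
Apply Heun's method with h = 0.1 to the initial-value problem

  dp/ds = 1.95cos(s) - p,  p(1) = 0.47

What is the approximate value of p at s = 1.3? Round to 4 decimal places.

0.5493

Heun: k1 = f(s_n, p_n); k2 = f(s_n + h, p_n + h·k1); p_{n+1} = p_n + (h/2)·(k1 + k2).
s=1.000000, p=0.470000:
  k1 = f(1.000000, 0.470000) = 0.583589
  k2 = f(1.100000, 0.528359) = 0.356153
  p ← 0.470000 + (0.1/2)·(0.583589 + 0.356153) = 0.516987
s=1.100000, p=0.516987:
  k1 = f(1.100000, 0.516987) = 0.367525
  k2 = f(1.200000, 0.553740) = 0.152858
  p ← 0.516987 + (0.1/2)·(0.367525 + 0.152858) = 0.543006
s=1.200000, p=0.543006:
  k1 = f(1.200000, 0.543006) = 0.163591
  k2 = f(1.300000, 0.559365) = -0.037743
  p ← 0.543006 + (0.1/2)·(0.163591 + (-0.037743)) = 0.549299
p(1.3) ≈ 0.5493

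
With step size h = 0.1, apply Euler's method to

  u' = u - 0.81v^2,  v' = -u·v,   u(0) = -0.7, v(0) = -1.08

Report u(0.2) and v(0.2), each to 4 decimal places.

-1.0591, -1.2555

Euler on (u,v): u_{n+1} = u_n + h·u', v_{n+1} = v_n + h·v'.
0.000000: (-0.700000, -1.080000); f=(-1.644784, -0.756000) → (-0.864478, -1.155600)
0.100000: (-0.864478, -1.155600); f=(-1.946162, -0.998991) → (-1.059095, -1.255499)
(u(0.2), v(0.2)) ≈ (-1.0591, -1.2555)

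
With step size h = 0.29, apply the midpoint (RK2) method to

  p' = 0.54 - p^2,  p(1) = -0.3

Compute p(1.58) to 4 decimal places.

Midpoint: k1 = f(s_n, p_n); k2 = f(s_n + h/2, p_n + (h/2)·k1); p_{n+1} = p_n + h·k2.
s=1.000000, p=-0.300000:
  k1 = f(1.000000, -0.300000) = 0.450000
  k2 = f(1.145000, -0.234750) = 0.484892
  p ← -0.300000 + 0.29·0.484892 = -0.159381
s=1.290000, p=-0.159381:
  k1 = f(1.290000, -0.159381) = 0.514598
  k2 = f(1.435000, -0.084765) = 0.532815
  p ← -0.159381 + 0.29·0.532815 = -0.004865
p(1.58) ≈ -0.0049

-0.0049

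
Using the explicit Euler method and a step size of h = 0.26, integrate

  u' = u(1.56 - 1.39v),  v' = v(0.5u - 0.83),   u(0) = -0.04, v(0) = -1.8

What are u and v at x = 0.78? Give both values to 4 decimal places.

-0.2827, -0.8284

Euler on (u,v): u_{n+1} = u_n + h·u', v_{n+1} = v_n + h·v'.
0.000000: (-0.040000, -1.800000); f=(-0.162480, 1.530000) → (-0.082245, -1.402200)
0.260000: (-0.082245, -1.402200); f=(-0.288602, 1.221488) → (-0.157281, -1.084613)
0.520000: (-0.157281, -1.084613); f=(-0.482478, 0.985524) → (-0.282726, -0.828377)
(u(0.78), v(0.78)) ≈ (-0.2827, -0.8284)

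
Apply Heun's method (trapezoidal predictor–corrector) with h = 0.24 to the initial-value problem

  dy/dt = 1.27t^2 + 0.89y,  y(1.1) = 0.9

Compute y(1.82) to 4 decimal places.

4.3091

Heun: k1 = f(t_n, y_n); k2 = f(t_n + h, y_n + h·k1); y_{n+1} = y_n + (h/2)·(k1 + k2).
t=1.100000, y=0.900000:
  k1 = f(1.100000, 0.900000) = 2.337700
  k2 = f(1.340000, 1.461048) = 3.580745
  y ← 0.900000 + (0.24/2)·(2.337700 + 3.580745) = 1.610213
t=1.340000, y=1.610213:
  k1 = f(1.340000, 1.610213) = 3.713502
  k2 = f(1.580000, 2.501454) = 5.396722
  y ← 1.610213 + (0.24/2)·(3.713502 + 5.396722) = 2.703440
t=1.580000, y=2.703440:
  k1 = f(1.580000, 2.703440) = 5.576490
  k2 = f(1.820000, 4.041798) = 7.803948
  y ← 2.703440 + (0.24/2)·(5.576490 + 7.803948) = 4.309093
y(1.82) ≈ 4.3091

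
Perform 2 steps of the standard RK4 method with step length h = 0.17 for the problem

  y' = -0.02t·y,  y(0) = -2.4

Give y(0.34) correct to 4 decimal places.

-2.3972

RK4: k1 = f(t_n, y_n); k2 = f(t_n + h/2, y_n + (h/2)·k1); k3 = f(t_n + h/2, y_n + (h/2)·k2); k4 = f(t_n + h, y_n + h·k3); y_{n+1} = y_n + (h/6)·(k1 + 2k2 + 2k3 + k4).
t=0.000000, y=-2.400000:
  k1 = f(0.000000, -2.400000) = 0.000000
  k2 = f(0.085000, -2.400000) = 0.004080
  k3 = f(0.085000, -2.399653) = 0.004079
  k4 = f(0.170000, -2.399307) = 0.008158
  y ← -2.400000 + (0.17/6)·(k1 + 2k2 + 2k3 + k4) = -2.399307
t=0.170000, y=-2.399307:
  k1 = f(0.170000, -2.399307) = 0.008158
  k2 = f(0.255000, -2.398613) = 0.012233
  k3 = f(0.255000, -2.398267) = 0.012231
  k4 = f(0.340000, -2.397227) = 0.016301
  y ← -2.399307 + (0.17/6)·(k1 + 2k2 + 2k3 + k4) = -2.397227
y(0.34) ≈ -2.3972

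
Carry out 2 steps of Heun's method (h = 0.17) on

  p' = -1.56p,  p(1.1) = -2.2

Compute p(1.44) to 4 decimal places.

Heun: k1 = f(x_n, p_n); k2 = f(x_n + h, p_n + h·k1); p_{n+1} = p_n + (h/2)·(k1 + k2).
x=1.100000, p=-2.200000:
  k1 = f(1.100000, -2.200000) = 3.432000
  k2 = f(1.270000, -1.616560) = 2.521834
  p ← -2.200000 + (0.17/2)·(3.432000 + 2.521834) = -1.693924
x=1.270000, p=-1.693924:
  k1 = f(1.270000, -1.693924) = 2.642522
  k2 = f(1.440000, -1.244695) = 1.941725
  p ← -1.693924 + (0.17/2)·(2.642522 + 1.941725) = -1.304263
p(1.44) ≈ -1.3043

-1.3043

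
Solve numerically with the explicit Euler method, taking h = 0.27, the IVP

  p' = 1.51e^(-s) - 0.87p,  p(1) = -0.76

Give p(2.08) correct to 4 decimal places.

0.0074

Euler: p_{n+1} = p_n + h·f(s_n, p_n).
s=1.000000, p=-0.760000: f=1.216698 → p ← -0.760000 + 0.27·1.216698 = -0.431492
s=1.270000, p=-0.431492: f=0.799453 → p ← -0.431492 + 0.27·0.799453 = -0.215639
s=1.540000, p=-0.215639: f=0.511322 → p ← -0.215639 + 0.27·0.511322 = -0.077582
s=1.810000, p=-0.077582: f=0.314614 → p ← -0.077582 + 0.27·0.314614 = 0.007364
p(2.08) ≈ 0.0074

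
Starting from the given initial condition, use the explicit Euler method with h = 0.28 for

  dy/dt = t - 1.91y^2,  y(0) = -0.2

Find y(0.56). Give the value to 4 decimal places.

-0.1692

Euler: y_{n+1} = y_n + h·f(t_n, y_n).
t=0.000000, y=-0.200000: f=-0.076400 → y ← -0.200000 + 0.28·(-0.076400) = -0.221392
t=0.280000, y=-0.221392: f=0.186382 → y ← -0.221392 + 0.28·0.186382 = -0.169205
y(0.56) ≈ -0.1692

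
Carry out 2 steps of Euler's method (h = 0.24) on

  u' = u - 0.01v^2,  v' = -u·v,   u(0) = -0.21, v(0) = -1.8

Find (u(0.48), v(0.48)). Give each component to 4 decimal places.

-0.3411, -2.0124

Euler on (u,v): u_{n+1} = u_n + h·u', v_{n+1} = v_n + h·v'.
0.000000: (-0.210000, -1.800000); f=(-0.242400, -0.378000) → (-0.268176, -1.890720)
0.240000: (-0.268176, -1.890720); f=(-0.303924, -0.507046) → (-0.341118, -2.012411)
(u(0.48), v(0.48)) ≈ (-0.3411, -2.0124)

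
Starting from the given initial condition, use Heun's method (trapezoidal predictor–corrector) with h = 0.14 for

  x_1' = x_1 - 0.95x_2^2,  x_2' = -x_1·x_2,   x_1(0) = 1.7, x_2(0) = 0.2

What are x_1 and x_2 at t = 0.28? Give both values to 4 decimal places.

2.2395, 0.1168

Heun on (x_1,x_2): k1 = f(t_n, state_n); k2 = f(t_n + h, state_n + h·k1); state_{n+1} = state_n + (h/2)·(k1 + k2).
0.000000: (1.700000, 0.200000)
  k1 = (1.662000, -0.340000)
  predictor → (1.932680, 0.152400)
  k2 = (1.910616, -0.294540)
  → (1.950083, 0.155582)
0.140000: (1.950083, 0.155582)
  k1 = (1.927088, -0.303398)
  predictor → (2.219875, 0.113106)
  k2 = (2.207722, -0.251082)
  → (2.239520, 0.116769)
(x_1(0.28), x_2(0.28)) ≈ (2.2395, 0.1168)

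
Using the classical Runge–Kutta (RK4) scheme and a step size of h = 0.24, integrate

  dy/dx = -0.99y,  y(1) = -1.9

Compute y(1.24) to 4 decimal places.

-1.4982

RK4: k1 = f(x_n, y_n); k2 = f(x_n + h/2, y_n + (h/2)·k1); k3 = f(x_n + h/2, y_n + (h/2)·k2); k4 = f(x_n + h, y_n + h·k3); y_{n+1} = y_n + (h/6)·(k1 + 2k2 + 2k3 + k4).
x=1.000000, y=-1.900000:
  k1 = f(1.000000, -1.900000) = 1.881000
  k2 = f(1.120000, -1.674280) = 1.657537
  k3 = f(1.120000, -1.701096) = 1.684085
  k4 = f(1.240000, -1.495820) = 1.480862
  y ← -1.900000 + (0.24/6)·(k1 + 2k2 + 2k3 + k4) = -1.498196
y(1.24) ≈ -1.4982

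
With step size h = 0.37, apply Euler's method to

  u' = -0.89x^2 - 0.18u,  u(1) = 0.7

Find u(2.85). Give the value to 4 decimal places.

-4.5190

Euler: u_{n+1} = u_n + h·f(x_n, u_n).
x=1.000000, u=0.700000: f=-1.016000 → u ← 0.700000 + 0.37·(-1.016000) = 0.324080
x=1.370000, u=0.324080: f=-1.728775 → u ← 0.324080 + 0.37·(-1.728775) = -0.315567
x=1.740000, u=-0.315567: f=-2.637762 → u ← -0.315567 + 0.37·(-2.637762) = -1.291539
x=2.110000, u=-1.291539: f=-3.729892 → u ← -1.291539 + 0.37·(-3.729892) = -2.671599
x=2.480000, u=-2.671599: f=-4.992968 → u ← -2.671599 + 0.37·(-4.992968) = -4.518997
u(2.85) ≈ -4.5190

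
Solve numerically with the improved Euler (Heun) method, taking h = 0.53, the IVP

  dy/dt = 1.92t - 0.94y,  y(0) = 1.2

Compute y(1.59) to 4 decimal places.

Heun: k1 = f(t_n, y_n); k2 = f(t_n + h, y_n + h·k1); y_{n+1} = y_n + (h/2)·(k1 + k2).
t=0.000000, y=1.200000:
  k1 = f(0.000000, 1.200000) = -1.128000
  k2 = f(0.530000, 0.602160) = 0.451570
  y ← 1.200000 + (0.53/2)·(-1.128000 + 0.451570) = 1.020746
t=0.530000, y=1.020746:
  k1 = f(0.530000, 1.020746) = 0.058099
  k2 = f(1.060000, 1.051538) = 1.046754
  y ← 1.020746 + (0.53/2)·(0.058099 + 1.046754) = 1.313532
t=1.060000, y=1.313532:
  k1 = f(1.060000, 1.313532) = 0.800480
  k2 = f(1.590000, 1.737786) = 1.419281
  y ← 1.313532 + (0.53/2)·(0.800480 + 1.419281) = 1.901769
y(1.59) ≈ 1.9018

1.9018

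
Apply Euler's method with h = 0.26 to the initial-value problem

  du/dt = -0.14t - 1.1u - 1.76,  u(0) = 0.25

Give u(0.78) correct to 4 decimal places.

Euler: u_{n+1} = u_n + h·f(t_n, u_n).
t=0.000000, u=0.250000: f=-2.035000 → u ← 0.250000 + 0.26·(-2.035000) = -0.279100
t=0.260000, u=-0.279100: f=-1.489390 → u ← -0.279100 + 0.26·(-1.489390) = -0.666341
t=0.520000, u=-0.666341: f=-1.099824 → u ← -0.666341 + 0.26·(-1.099824) = -0.952296
u(0.78) ≈ -0.9523

-0.9523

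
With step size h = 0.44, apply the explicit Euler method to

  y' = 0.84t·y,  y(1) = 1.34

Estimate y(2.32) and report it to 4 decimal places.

Euler: y_{n+1} = y_n + h·f(t_n, y_n).
t=1.000000, y=1.340000: f=1.125600 → y ← 1.340000 + 0.44·1.125600 = 1.835264
t=1.440000, y=1.835264: f=2.219935 → y ← 1.835264 + 0.44·2.219935 = 2.812036
t=1.880000, y=2.812036: f=4.440767 → y ← 2.812036 + 0.44·4.440767 = 4.765973
y(2.32) ≈ 4.7660

4.7660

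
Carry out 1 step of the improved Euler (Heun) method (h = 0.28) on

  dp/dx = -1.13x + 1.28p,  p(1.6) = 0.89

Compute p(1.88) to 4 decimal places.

Heun: k1 = f(x_n, p_n); k2 = f(x_n + h, p_n + h·k1); p_{n+1} = p_n + (h/2)·(k1 + k2).
x=1.600000, p=0.890000:
  k1 = f(1.600000, 0.890000) = -0.668800
  k2 = f(1.880000, 0.702736) = -1.224898
  p ← 0.890000 + (0.28/2)·(-0.668800 + (-1.224898)) = 0.624882
p(1.88) ≈ 0.6249

0.6249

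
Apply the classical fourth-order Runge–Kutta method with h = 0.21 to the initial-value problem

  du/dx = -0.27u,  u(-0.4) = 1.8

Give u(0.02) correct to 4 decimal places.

RK4: k1 = f(x_n, u_n); k2 = f(x_n + h/2, u_n + (h/2)·k1); k3 = f(x_n + h/2, u_n + (h/2)·k2); k4 = f(x_n + h, u_n + h·k3); u_{n+1} = u_n + (h/6)·(k1 + 2k2 + 2k3 + k4).
x=-0.400000, u=1.800000:
  k1 = f(-0.400000, 1.800000) = -0.486000
  k2 = f(-0.295000, 1.748970) = -0.472222
  k3 = f(-0.295000, 1.750417) = -0.472613
  k4 = f(-0.190000, 1.700751) = -0.459203
  u ← 1.800000 + (0.21/6)·(k1 + 2k2 + 2k3 + k4) = 1.700779
x=-0.190000, u=1.700779:
  k1 = f(-0.190000, 1.700779) = -0.459210
  k2 = f(-0.085000, 1.652562) = -0.446192
  k3 = f(-0.085000, 1.653929) = -0.446561
  k4 = f(0.020000, 1.607002) = -0.433890
  u ← 1.700779 + (0.21/6)·(k1 + 2k2 + 2k3 + k4) = 1.607028
u(0.02) ≈ 1.6070

1.6070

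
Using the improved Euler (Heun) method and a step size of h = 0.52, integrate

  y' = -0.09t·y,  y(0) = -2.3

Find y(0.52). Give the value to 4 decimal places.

Heun: k1 = f(t_n, y_n); k2 = f(t_n + h, y_n + h·k1); y_{n+1} = y_n + (h/2)·(k1 + k2).
t=0.000000, y=-2.300000:
  k1 = f(0.000000, -2.300000) = 0.000000
  k2 = f(0.520000, -2.300000) = 0.107640
  y ← -2.300000 + (0.52/2)·(0.000000 + 0.107640) = -2.272014
y(0.52) ≈ -2.2720

-2.2720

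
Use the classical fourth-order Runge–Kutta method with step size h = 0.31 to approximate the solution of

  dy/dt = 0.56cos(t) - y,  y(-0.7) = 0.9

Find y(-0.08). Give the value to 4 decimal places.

0.7227

RK4: k1 = f(t_n, y_n); k2 = f(t_n + h/2, y_n + (h/2)·k1); k3 = f(t_n + h/2, y_n + (h/2)·k2); k4 = f(t_n + h, y_n + h·k3); y_{n+1} = y_n + (h/6)·(k1 + 2k2 + 2k3 + k4).
t=-0.700000, y=0.900000:
  k1 = f(-0.700000, 0.900000) = -0.471688
  k2 = f(-0.545000, 0.826888) = -0.348017
  k3 = f(-0.545000, 0.846057) = -0.367186
  k4 = f(-0.390000, 0.786172) = -0.268223
  y ← 0.900000 + (0.31/6)·(k1 + 2k2 + 2k3 + k4) = 0.787867
t=-0.390000, y=0.787867:
  k1 = f(-0.390000, 0.787867) = -0.269918
  k2 = f(-0.235000, 0.746030) = -0.201422
  k3 = f(-0.235000, 0.756647) = -0.212039
  k4 = f(-0.080000, 0.722135) = -0.163926
  y ← 0.787867 + (0.31/6)·(k1 + 2k2 + 2k3 + k4) = 0.722727
y(-0.08) ≈ 0.7227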